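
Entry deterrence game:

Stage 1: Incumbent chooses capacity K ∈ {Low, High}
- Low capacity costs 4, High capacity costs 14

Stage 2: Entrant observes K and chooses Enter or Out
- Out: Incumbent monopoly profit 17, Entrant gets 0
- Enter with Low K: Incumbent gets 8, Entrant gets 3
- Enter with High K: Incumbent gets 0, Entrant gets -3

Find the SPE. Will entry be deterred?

SPE: (Low, Enter|Low, Out|High); Entry not deterred. Incumbent net profit = 4, Entrant gets 3

Work:
After Low K: Entrant enters (3 > 0)
After High K: Entrant stays out (-3 < 0)
Incumbent: Low → 8−4=4, High → 17−14=3
Incumbent chooses Low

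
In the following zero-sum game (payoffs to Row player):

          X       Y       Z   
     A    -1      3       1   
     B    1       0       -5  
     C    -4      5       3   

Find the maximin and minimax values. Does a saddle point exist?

Maximin = -1, Minimax = 1, Saddle: False

Work:
Row minimums: [-1, -5, -4] → maximin = -1
Column maximums: [1, 5, 3] → minimax = 1
No saddle point (maximin ≠ minimax). Mixed strategy needed.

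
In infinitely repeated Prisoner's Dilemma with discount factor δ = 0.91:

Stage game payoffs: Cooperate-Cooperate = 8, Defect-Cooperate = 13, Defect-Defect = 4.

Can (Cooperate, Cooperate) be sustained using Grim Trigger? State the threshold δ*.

δ* = 0.5556; since δ = 0.91 ≥ 0.5556, cooperation can be sustained

Work:
For Grim Trigger:
Cooperate forever: 8/(1-δ)
Defect then punished: 13 + 4·δ/(1-δ)
Need: 8/(1-δ) ≥ 13 + 4·δ/(1-δ)
Solving: δ ≥ (T-R)/(T-P) = (13-8)/(13-4) = 0.5556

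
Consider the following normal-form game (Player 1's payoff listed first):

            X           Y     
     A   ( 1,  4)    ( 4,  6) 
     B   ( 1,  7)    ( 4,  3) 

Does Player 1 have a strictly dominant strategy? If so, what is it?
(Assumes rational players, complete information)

No strictly dominant strategy exists for Player 1

Work:
A strategy strictly dominates another if it gives a strictly higher payoff against every opponent action. Compare each pair of P1's strategies column-by-column:
  A vs B: [1 vs 1, 4 vs 4] → A does not strictly dominate B (column X: 1 ≤ 1)
  B vs A: [1 vs 1, 4 vs 4] → B does not strictly dominate A (column X: 1 ≤ 1)
No single strategy strictly dominates all others → no strictly dominant strategy.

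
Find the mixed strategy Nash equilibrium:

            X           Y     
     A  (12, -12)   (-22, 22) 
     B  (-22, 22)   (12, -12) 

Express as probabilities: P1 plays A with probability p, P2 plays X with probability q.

p = 0.5, q = 0.5

Work:
Find probabilities that make opponent indifferent:
P2 chooses q to make P1 indifferent between A and B
P1 chooses p to make P2 indifferent between X and Y
Mixed NE: P1 plays (A: 0.5, B: 0.5), P2 plays (X: 0.5, Y: 0.5)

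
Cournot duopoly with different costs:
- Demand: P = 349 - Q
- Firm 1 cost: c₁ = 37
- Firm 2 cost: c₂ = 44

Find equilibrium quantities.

q₁* = 106.33, q₂* = 99.33

Work:
Reaction: q₁ = (349 - 37 - q₂)/2
Reaction: q₂ = (349 - 44 - q₁)/2
Solve simultaneously:
q₁* = (349 - 2×37 + 44)/3 = 106.33
q₂* = (349 - 2×44 + 37)/3 = 99.33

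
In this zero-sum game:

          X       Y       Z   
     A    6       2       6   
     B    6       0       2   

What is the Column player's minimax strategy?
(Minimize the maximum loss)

Column should play Y, value = 2

Work:
Column player minimizes Row's maximum payoff:
Column X: max payoff to Row = 6
Column Y: max payoff to Row = 2
Column Z: max payoff to Row = 6
Minimum is 2, achieved by column Y.
Minimax strategy: Y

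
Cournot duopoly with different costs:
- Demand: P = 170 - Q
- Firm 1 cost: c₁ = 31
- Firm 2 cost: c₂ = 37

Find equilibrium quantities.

q₁* = 48.33, q₂* = 42.33

Work:
Reaction: q₁ = (170 - 31 - q₂)/2
Reaction: q₂ = (170 - 37 - q₁)/2
Solve simultaneously:
q₁* = (170 - 2×31 + 37)/3 = 48.33
q₂* = (170 - 2×37 + 31)/3 = 42.33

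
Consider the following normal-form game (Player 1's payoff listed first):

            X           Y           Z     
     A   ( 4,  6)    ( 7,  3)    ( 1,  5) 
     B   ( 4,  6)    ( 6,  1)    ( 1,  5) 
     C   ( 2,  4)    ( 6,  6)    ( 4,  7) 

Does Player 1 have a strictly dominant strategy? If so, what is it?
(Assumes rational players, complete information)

No strictly dominant strategy exists for Player 1

Work:
A strategy strictly dominates another if it gives a strictly higher payoff against every opponent action. Compare each pair of P1's strategies column-by-column:
  A vs B: [4 vs 4, 7 vs 6, 1 vs 1] → A does not strictly dominate B (column X: 4 ≤ 4)
  A vs C: [4 vs 2, 7 vs 6, 1 vs 4] → A does not strictly dominate C (column Z: 1 ≤ 4)
  B vs A: [4 vs 4, 6 vs 7, 1 vs 1] → B does not strictly dominate A (column X: 4 ≤ 4)
  B vs C: [4 vs 2, 6 vs 6, 1 vs 4] → B does not strictly dominate C (column Y: 6 ≤ 6)
  C vs A: [2 vs 4, 6 vs 7, 4 vs 1] → C does not strictly dominate A (column X: 2 ≤ 4)
  C vs B: [2 vs 4, 6 vs 6, 4 vs 1] → C does not strictly dominate B (column X: 2 ≤ 4)
No single strategy strictly dominates all others → no strictly dominant strategy.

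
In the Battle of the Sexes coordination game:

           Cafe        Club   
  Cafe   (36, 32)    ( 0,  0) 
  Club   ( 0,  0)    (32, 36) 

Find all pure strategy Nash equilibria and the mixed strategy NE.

Pure NE: (Cafe, Cafe) and (Club, Club); Mixed NE: p = 0.5294, q = 0.4706

Work:
Check pure NE:
(Cafe, Cafe): (36, 32) - no unilateral deviation beneficial
(Club, Club): (32, 36) - no unilateral deviation beneficial
Mixed NE: P1 plays Cafe with p = 0.5294, P2 plays Cafe with q = 0.4706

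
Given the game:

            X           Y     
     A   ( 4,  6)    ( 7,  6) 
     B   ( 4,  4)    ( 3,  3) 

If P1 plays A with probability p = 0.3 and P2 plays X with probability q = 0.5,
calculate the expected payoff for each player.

E[P1] = 4.1, E[P2] = 4.25

Work:
E[P1] = p·q·π₁(A,X) + p·(1-q)·π₁(A,Y) + (1-p)·q·π₁(B,X) + (1-p)·(1-q)·π₁(B,Y)
= 0.3·0.5·4 + 0.3·0.5·7 + 0.7·0.5·4 + 0.7·0.5·3
= 4.1

E[P2] = 4.25 (similar calculation)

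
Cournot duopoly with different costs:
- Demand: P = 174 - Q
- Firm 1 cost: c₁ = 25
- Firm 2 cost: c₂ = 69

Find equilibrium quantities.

q₁* = 64.33, q₂* = 20.33

Work:
Reaction: q₁ = (174 - 25 - q₂)/2
Reaction: q₂ = (174 - 69 - q₁)/2
Solve simultaneously:
q₁* = (174 - 2×25 + 69)/3 = 64.33
q₂* = (174 - 2×69 + 25)/3 = 20.33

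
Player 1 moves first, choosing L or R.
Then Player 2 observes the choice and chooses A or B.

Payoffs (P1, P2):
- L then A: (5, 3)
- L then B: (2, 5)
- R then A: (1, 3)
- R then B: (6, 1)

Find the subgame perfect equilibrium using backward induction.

P1 plays L, P2 plays B after L and A after R; Payoff (2, 5)

Work:
Backward induction:
After L: P2 chooses B → P1 gets 2
After R: P2 chooses A → P1 gets 1
P1 chooses L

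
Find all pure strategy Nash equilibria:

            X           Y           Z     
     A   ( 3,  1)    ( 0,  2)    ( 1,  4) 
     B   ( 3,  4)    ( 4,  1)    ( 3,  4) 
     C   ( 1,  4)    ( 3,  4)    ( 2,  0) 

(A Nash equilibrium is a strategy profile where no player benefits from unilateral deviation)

Nash equilibrium: (B, X), (B, Z)

Work:
Best responses:
  P1 vs X: payoffs [3, 3, 1] → best response A/B (payoff 3)
  P1 vs Y: payoffs [0, 4, 3] → best response B (payoff 4)
  P1 vs Z: payoffs [1, 3, 2] → best response B (payoff 3)
  P2 vs A: payoffs [1, 2, 4] → best response Z (payoff 4)
  P2 vs B: payoffs [4, 1, 4] → best response X/Z (payoff 4)
  P2 vs C: payoffs [4, 4, 0] → best response X/Y (payoff 4)
Mutual best responses: (B,X), (B,Z) → Nash equilibria.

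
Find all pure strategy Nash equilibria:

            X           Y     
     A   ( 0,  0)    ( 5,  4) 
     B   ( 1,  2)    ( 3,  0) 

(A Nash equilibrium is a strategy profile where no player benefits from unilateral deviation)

Nash equilibrium: (A, Y), (B, X)

Work:
Best responses:
  P1 vs X: payoffs [0, 1] → best response B (payoff 1)
  P1 vs Y: payoffs [5, 3] → best response A (payoff 5)
  P2 vs A: payoffs [0, 4] → best response Y (payoff 4)
  P2 vs B: payoffs [2, 0] → best response X (payoff 2)
Mutual best responses: (A,Y), (B,X) → Nash equilibria.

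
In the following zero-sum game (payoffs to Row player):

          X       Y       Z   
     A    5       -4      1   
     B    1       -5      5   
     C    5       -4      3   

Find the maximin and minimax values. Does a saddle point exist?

Maximin = -4, Minimax = -4, Saddle: True

Work:
Row minimums: [-4, -5, -4] → maximin = -4
Column maximums: [5, -4, 5] → minimax = -4
Saddle point exists! Game value = -4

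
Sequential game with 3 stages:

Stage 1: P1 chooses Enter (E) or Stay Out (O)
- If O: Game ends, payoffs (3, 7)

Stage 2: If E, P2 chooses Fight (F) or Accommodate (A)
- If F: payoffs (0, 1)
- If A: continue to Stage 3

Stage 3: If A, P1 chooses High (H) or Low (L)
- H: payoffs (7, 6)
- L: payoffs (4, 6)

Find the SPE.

SPE: (E, A, H); Outcome (7, 6)

Work:
Stage 3: P1 chooses H (7 vs 4)
Stage 2: P2: F->1, A->6 (anticipating H). Choose A
Stage 1: P1: O->3, E->7 (anticipating A, H). Choose E
SPE path: E -> A -> H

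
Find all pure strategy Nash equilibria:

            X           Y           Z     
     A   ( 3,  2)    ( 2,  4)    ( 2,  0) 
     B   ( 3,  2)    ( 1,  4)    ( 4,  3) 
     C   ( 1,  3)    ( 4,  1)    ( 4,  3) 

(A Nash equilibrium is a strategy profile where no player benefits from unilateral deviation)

Nash equilibrium: (C, Z)

Work:
Best responses:
  P1 vs X: payoffs [3, 3, 1] → best response A/B (payoff 3)
  P1 vs Y: payoffs [2, 1, 4] → best response C (payoff 4)
  P1 vs Z: payoffs [2, 4, 4] → best response B/C (payoff 4)
  P2 vs A: payoffs [2, 4, 0] → best response Y (payoff 4)
  P2 vs B: payoffs [2, 4, 3] → best response Y (payoff 4)
  P2 vs C: payoffs [3, 1, 3] → best response X/Z (payoff 3)
Mutual best responses: (C,Z) → Nash equilibria.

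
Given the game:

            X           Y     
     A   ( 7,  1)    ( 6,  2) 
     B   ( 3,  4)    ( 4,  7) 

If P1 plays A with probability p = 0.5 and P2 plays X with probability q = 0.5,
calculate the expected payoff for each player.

E[P1] = 5.0, E[P2] = 3.5

Work:
E[P1] = p·q·π₁(A,X) + p·(1-q)·π₁(A,Y) + (1-p)·q·π₁(B,X) + (1-p)·(1-q)·π₁(B,Y)
= 0.5·0.5·7 + 0.5·0.5·6 + 0.5·0.5·3 + 0.5·0.5·4
= 5.0

E[P2] = 3.5 (similar calculation)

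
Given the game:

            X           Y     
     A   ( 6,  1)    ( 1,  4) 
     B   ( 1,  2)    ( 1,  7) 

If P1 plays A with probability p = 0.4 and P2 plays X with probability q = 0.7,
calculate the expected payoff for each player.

E[P1] = 2.4, E[P2] = 2.86

Work:
E[P1] = p·q·π₁(A,X) + p·(1-q)·π₁(A,Y) + (1-p)·q·π₁(B,X) + (1-p)·(1-q)·π₁(B,Y)
= 0.4·0.7·6 + 0.4·0.3·1 + 0.6·0.7·1 + 0.6·0.3·1
= 2.4

E[P2] = 2.86 (similar calculation)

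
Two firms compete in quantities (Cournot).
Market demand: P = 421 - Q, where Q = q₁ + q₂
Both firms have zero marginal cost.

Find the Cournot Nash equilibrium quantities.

q₁* = q₂* = 140.33; P* = 140.33

Work:
Profit: π_i = P·q_i = (a - q_i - q_j)·q_i
FOC: ∂π_i/∂q_i = a - 2q_i - q_j = 0
Reaction function: q_i = (421 - q_j)/2
Symmetry: q* = 421/3 = 140.33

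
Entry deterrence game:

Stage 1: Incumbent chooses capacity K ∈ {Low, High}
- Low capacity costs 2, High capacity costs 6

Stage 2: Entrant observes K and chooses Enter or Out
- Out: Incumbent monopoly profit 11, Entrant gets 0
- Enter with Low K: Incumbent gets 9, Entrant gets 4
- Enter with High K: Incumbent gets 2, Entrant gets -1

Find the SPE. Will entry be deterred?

SPE: (Low, Enter|Low, Out|High); Entry not deterred. Incumbent net profit = 7, Entrant gets 4

Work:
After Low K: Entrant enters (4 > 0)
After High K: Entrant stays out (-1 < 0)
Incumbent: Low → 9−2=7, High → 11−6=5
Incumbent chooses Low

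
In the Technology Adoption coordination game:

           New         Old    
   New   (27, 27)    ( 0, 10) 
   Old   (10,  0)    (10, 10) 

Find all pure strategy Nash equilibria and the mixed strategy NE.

Pure NE: (New, New) and (Old, Old); Mixed NE: p = 0.3704, q = 0.3704

Work:
Check pure NE:
(New, New): (27, 27) - no unilateral deviation beneficial
(Old, Old): (10, 10) - no unilateral deviation beneficial
Mixed NE: P1 plays New with p = 0.3704, P2 plays New with q = 0.3704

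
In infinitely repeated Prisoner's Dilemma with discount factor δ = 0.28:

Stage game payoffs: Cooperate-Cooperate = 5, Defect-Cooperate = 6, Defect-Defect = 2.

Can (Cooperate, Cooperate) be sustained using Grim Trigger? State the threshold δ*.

δ* = 0.25; since δ = 0.28 ≥ 0.25, cooperation can be sustained

Work:
For Grim Trigger:
Cooperate forever: 5/(1-δ)
Defect then punished: 6 + 2·δ/(1-δ)
Need: 5/(1-δ) ≥ 6 + 2·δ/(1-δ)
Solving: δ ≥ (T-R)/(T-P) = (6-5)/(6-2) = 0.25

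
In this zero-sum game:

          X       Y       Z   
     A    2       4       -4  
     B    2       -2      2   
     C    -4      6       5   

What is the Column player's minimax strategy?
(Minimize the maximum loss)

Column should play X, value = 2

Work:
Column player minimizes Row's maximum payoff:
Column X: max payoff to Row = 2
Column Y: max payoff to Row = 6
Column Z: max payoff to Row = 5
Minimum is 2, achieved by column X.
Minimax strategy: X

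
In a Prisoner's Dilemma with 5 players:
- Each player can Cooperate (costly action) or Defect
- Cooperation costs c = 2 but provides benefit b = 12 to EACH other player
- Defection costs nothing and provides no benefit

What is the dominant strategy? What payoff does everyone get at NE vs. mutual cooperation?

Dominant: Defect; NE payoff = 0; Coop payoff = 46

Work:
Defect dominates (saves cost c = 2, benefit to others is external)
NE: All defect → everyone gets 0
If all cooperate: each receives (4)×12 - 2 = 46
Social dilemma: 46 > 0 but NE gives 0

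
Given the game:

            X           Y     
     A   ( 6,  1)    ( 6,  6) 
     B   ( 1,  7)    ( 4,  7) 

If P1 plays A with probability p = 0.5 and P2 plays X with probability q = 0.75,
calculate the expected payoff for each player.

E[P1] = 3.875, E[P2] = 4.625

Work:
E[P1] = p·q·π₁(A,X) + p·(1-q)·π₁(A,Y) + (1-p)·q·π₁(B,X) + (1-p)·(1-q)·π₁(B,Y)
= 0.5·0.75·6 + 0.5·0.25·6 + 0.5·0.75·1 + 0.5·0.25·4
= 3.875

E[P2] = 4.625 (similar calculation)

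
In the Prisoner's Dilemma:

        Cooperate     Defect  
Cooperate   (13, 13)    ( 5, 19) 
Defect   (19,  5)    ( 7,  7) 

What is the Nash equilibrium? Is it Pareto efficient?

(Defect, Defect) is NE; not Pareto efficient

Work:
Defect dominates Cooperate for both players:
If P2 cooperates: Defect (19) > Cooperate (13)
If P2 defects: Defect (7) > Cooperate (5)
NE: (Defect, Defect) with payoff (7, 7)
But (Cooperate, Cooperate) = (13, 13) Pareto dominates (7, 7)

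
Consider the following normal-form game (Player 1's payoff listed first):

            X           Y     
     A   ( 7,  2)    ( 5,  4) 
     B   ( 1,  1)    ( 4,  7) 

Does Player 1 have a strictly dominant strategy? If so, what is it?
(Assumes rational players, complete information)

Yes, Player 1's strictly dominant strategy is A

Work:
A strategy strictly dominates another if it gives a strictly higher payoff against every opponent action. Compare each pair of P1's strategies column-by-column:
  A vs B: [7 vs 1, 5 vs 4] → A strictly dominates B
  B vs A: [1 vs 7, 4 vs 5] → B does not strictly dominate A (column X: 1 ≤ 7)
A strictly dominates every other strategy → strictly dominant.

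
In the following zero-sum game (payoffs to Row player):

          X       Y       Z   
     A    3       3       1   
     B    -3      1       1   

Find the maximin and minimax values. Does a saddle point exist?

Maximin = 1, Minimax = 1, Saddle: True

Work:
Row minimums: [1, -3] → maximin = 1
Column maximums: [3, 3, 1] → minimax = 1
Saddle point exists! Game value = 1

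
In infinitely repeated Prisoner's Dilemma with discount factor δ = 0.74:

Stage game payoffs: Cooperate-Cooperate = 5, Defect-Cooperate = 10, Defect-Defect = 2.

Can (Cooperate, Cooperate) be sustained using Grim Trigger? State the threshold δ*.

δ* = 0.625; since δ = 0.74 ≥ 0.625, cooperation can be sustained

Work:
For Grim Trigger:
Cooperate forever: 5/(1-δ)
Defect then punished: 10 + 2·δ/(1-δ)
Need: 5/(1-δ) ≥ 10 + 2·δ/(1-δ)
Solving: δ ≥ (T-R)/(T-P) = (10-5)/(10-2) = 0.625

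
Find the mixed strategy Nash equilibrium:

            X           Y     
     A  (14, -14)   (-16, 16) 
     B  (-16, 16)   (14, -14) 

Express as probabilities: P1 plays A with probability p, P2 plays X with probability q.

p = 0.5, q = 0.5

Work:
Find probabilities that make opponent indifferent:
P2 chooses q to make P1 indifferent between A and B
P1 chooses p to make P2 indifferent between X and Y
Mixed NE: P1 plays (A: 0.5, B: 0.5), P2 plays (X: 0.5, Y: 0.5)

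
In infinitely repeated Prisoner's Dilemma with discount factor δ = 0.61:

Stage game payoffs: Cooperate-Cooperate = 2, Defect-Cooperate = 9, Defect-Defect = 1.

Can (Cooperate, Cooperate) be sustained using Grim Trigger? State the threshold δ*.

δ* = 0.875; since δ = 0.61 < 0.875, cooperation cannot be sustained

Work:
For Grim Trigger:
Cooperate forever: 2/(1-δ)
Defect then punished: 9 + 1·δ/(1-δ)
Need: 2/(1-δ) ≥ 9 + 1·δ/(1-δ)
Solving: δ ≥ (T-R)/(T-P) = (9-2)/(9-1) = 0.875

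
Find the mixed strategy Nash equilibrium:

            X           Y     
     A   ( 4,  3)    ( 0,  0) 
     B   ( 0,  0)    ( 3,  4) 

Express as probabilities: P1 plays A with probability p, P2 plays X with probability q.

p = 0.5714, q = 0.4286

Work:
Find probabilities that make opponent indifferent:
P2 chooses q to make P1 indifferent between A and B
P1 chooses p to make P2 indifferent between X and Y
Mixed NE: P1 plays (A: 0.5714, B: 0.4286), P2 plays (X: 0.4286, Y: 0.5714)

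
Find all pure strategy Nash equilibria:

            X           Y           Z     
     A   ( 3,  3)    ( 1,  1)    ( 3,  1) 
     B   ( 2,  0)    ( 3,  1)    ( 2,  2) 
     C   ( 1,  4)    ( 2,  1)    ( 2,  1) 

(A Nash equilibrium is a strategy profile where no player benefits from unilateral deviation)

Nash equilibrium: (A, X)

Work:
Best responses:
  P1 vs X: payoffs [3, 2, 1] → best response A (payoff 3)
  P1 vs Y: payoffs [1, 3, 2] → best response B (payoff 3)
  P1 vs Z: payoffs [3, 2, 2] → best response A (payoff 3)
  P2 vs A: payoffs [3, 1, 1] → best response X (payoff 3)
  P2 vs B: payoffs [0, 1, 2] → best response Z (payoff 2)
  P2 vs C: payoffs [4, 1, 1] → best response X (payoff 4)
Mutual best responses: (A,X) → Nash equilibria.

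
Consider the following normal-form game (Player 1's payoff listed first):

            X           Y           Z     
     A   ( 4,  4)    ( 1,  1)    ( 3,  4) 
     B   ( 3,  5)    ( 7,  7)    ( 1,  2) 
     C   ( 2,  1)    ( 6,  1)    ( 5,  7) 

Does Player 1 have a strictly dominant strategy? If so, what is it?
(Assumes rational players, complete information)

No strictly dominant strategy exists for Player 1

Work:
A strategy strictly dominates another if it gives a strictly higher payoff against every opponent action. Compare each pair of P1's strategies column-by-column:
  A vs B: [4 vs 3, 1 vs 7, 3 vs 1] → A does not strictly dominate B (column Y: 1 ≤ 7)
  A vs C: [4 vs 2, 1 vs 6, 3 vs 5] → A does not strictly dominate C (column Y: 1 ≤ 6)
  B vs A: [3 vs 4, 7 vs 1, 1 vs 3] → B does not strictly dominate A (column X: 3 ≤ 4)
  B vs C: [3 vs 2, 7 vs 6, 1 vs 5] → B does not strictly dominate C (column Z: 1 ≤ 5)
  C vs A: [2 vs 4, 6 vs 1, 5 vs 3] → C does not strictly dominate A (column X: 2 ≤ 4)
  C vs B: [2 vs 3, 6 vs 7, 5 vs 1] → C does not strictly dominate B (column X: 2 ≤ 3)
No single strategy strictly dominates all others → no strictly dominant strategy.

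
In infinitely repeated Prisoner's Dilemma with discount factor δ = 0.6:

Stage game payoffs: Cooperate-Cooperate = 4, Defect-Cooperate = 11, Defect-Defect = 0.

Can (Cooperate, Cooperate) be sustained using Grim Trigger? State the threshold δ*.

δ* = 0.6364; since δ = 0.6 < 0.6364, cooperation cannot be sustained

Work:
For Grim Trigger:
Cooperate forever: 4/(1-δ)
Defect then punished: 11 + 0·δ/(1-δ)
Need: 4/(1-δ) ≥ 11 + 0·δ/(1-δ)
Solving: δ ≥ (T-R)/(T-P) = (11-4)/(11-0) = 0.6364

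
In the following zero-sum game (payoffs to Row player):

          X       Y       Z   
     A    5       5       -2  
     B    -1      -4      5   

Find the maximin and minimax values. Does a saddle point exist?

Maximin = -2, Minimax = 5, Saddle: False

Work:
Row minimums: [-2, -4] → maximin = -2
Column maximums: [5, 5, 5] → minimax = 5
No saddle point (maximin ≠ minimax). Mixed strategy needed.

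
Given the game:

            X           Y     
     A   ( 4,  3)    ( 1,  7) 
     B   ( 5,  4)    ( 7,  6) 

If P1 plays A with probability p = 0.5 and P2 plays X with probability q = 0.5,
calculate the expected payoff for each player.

E[P1] = 4.25, E[P2] = 5.0

Work:
E[P1] = p·q·π₁(A,X) + p·(1-q)·π₁(A,Y) + (1-p)·q·π₁(B,X) + (1-p)·(1-q)·π₁(B,Y)
= 0.5·0.5·4 + 0.5·0.5·1 + 0.5·0.5·5 + 0.5·0.5·7
= 4.25

E[P2] = 5.0 (similar calculation)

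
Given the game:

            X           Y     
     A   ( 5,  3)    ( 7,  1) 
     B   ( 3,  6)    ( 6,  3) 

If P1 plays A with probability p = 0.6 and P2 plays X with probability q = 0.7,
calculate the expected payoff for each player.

E[P1] = 4.92, E[P2] = 3.48

Work:
E[P1] = p·q·π₁(A,X) + p·(1-q)·π₁(A,Y) + (1-p)·q·π₁(B,X) + (1-p)·(1-q)·π₁(B,Y)
= 0.6·0.7·5 + 0.6·0.3·7 + 0.4·0.7·3 + 0.4·0.3·6
= 4.92

E[P2] = 3.48 (similar calculation)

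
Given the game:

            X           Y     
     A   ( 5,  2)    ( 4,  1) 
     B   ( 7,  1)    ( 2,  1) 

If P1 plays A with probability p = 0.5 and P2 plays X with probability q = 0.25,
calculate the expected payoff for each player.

E[P1] = 3.75, E[P2] = 1.125

Work:
E[P1] = p·q·π₁(A,X) + p·(1-q)·π₁(A,Y) + (1-p)·q·π₁(B,X) + (1-p)·(1-q)·π₁(B,Y)
= 0.5·0.25·5 + 0.5·0.75·4 + 0.5·0.25·7 + 0.5·0.75·2
= 3.75

E[P2] = 1.125 (similar calculation)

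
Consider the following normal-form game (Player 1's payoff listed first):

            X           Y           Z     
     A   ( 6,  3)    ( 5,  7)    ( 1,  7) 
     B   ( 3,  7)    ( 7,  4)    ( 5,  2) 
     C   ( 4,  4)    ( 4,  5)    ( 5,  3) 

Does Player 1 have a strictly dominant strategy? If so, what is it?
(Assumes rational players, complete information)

No strictly dominant strategy exists for Player 1

Work:
A strategy strictly dominates another if it gives a strictly higher payoff against every opponent action. Compare each pair of P1's strategies column-by-column:
  A vs B: [6 vs 3, 5 vs 7, 1 vs 5] → A does not strictly dominate B (column Y: 5 ≤ 7)
  A vs C: [6 vs 4, 5 vs 4, 1 vs 5] → A does not strictly dominate C (column Z: 1 ≤ 5)
  B vs A: [3 vs 6, 7 vs 5, 5 vs 1] → B does not strictly dominate A (column X: 3 ≤ 6)
  B vs C: [3 vs 4, 7 vs 4, 5 vs 5] → B does not strictly dominate C (column X: 3 ≤ 4)
  C vs A: [4 vs 6, 4 vs 5, 5 vs 1] → C does not strictly dominate A (column X: 4 ≤ 6)
  C vs B: [4 vs 3, 4 vs 7, 5 vs 5] → C does not strictly dominate B (column Y: 4 ≤ 7)
No single strategy strictly dominates all others → no strictly dominant strategy.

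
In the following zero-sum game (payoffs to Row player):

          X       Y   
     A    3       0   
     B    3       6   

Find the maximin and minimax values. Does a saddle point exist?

Maximin = 3, Minimax = 3, Saddle: True

Work:
Row minimums: [0, 3] → maximin = 3
Column maximums: [3, 6] → minimax = 3
Saddle point exists! Game value = 3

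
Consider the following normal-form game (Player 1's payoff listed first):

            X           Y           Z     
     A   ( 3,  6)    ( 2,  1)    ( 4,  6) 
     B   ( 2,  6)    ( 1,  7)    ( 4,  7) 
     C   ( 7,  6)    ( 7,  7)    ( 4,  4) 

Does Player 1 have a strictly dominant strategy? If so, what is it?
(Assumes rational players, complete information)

No strictly dominant strategy exists for Player 1

Work:
A strategy strictly dominates another if it gives a strictly higher payoff against every opponent action. Compare each pair of P1's strategies column-by-column:
  A vs B: [3 vs 2, 2 vs 1, 4 vs 4] → A does not strictly dominate B (column Z: 4 ≤ 4)
  A vs C: [3 vs 7, 2 vs 7, 4 vs 4] → A does not strictly dominate C (column X: 3 ≤ 7)
  B vs A: [2 vs 3, 1 vs 2, 4 vs 4] → B does not strictly dominate A (column X: 2 ≤ 3)
  B vs C: [2 vs 7, 1 vs 7, 4 vs 4] → B does not strictly dominate C (column X: 2 ≤ 7)
  C vs A: [7 vs 3, 7 vs 2, 4 vs 4] → C does not strictly dominate A (column Z: 4 ≤ 4)
  C vs B: [7 vs 2, 7 vs 1, 4 vs 4] → C does not strictly dominate B (column Z: 4 ≤ 4)
No single strategy strictly dominates all others → no strictly dominant strategy.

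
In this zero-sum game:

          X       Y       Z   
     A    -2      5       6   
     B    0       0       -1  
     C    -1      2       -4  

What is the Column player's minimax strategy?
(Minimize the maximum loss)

Column should play X, value = 0

Work:
Column player minimizes Row's maximum payoff:
Column X: max payoff to Row = 0
Column Y: max payoff to Row = 5
Column Z: max payoff to Row = 6
Minimum is 0, achieved by column X.
Minimax strategy: X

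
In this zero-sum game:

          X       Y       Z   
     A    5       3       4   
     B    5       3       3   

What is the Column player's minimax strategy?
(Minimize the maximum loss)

Column should play Y, value = 3

Work:
Column player minimizes Row's maximum payoff:
Column X: max payoff to Row = 5
Column Y: max payoff to Row = 3
Column Z: max payoff to Row = 4
Minimum is 3, achieved by column Y.
Minimax strategy: Y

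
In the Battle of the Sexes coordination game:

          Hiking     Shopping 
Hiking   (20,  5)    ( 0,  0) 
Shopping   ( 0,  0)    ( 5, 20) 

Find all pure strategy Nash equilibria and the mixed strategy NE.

Pure NE: (Hiking, Hiking) and (Shopping, Shopping); Mixed NE: p = 0.8, q = 0.2

Work:
Check pure NE:
(Hiking, Hiking): (20, 5) - no unilateral deviation beneficial
(Shopping, Shopping): (5, 20) - no unilateral deviation beneficial
Mixed NE: P1 plays Hiking with p = 0.8, P2 plays Hiking with q = 0.2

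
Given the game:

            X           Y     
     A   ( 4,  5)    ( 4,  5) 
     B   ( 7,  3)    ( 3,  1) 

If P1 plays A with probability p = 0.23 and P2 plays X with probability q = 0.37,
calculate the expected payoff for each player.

E[P1] = 4.3696, E[P2] = 2.4898

Work:
E[P1] = p·q·π₁(A,X) + p·(1-q)·π₁(A,Y) + (1-p)·q·π₁(B,X) + (1-p)·(1-q)·π₁(B,Y)
= 0.23·0.37·4 + 0.23·0.63·4 + 0.77·0.37·7 + 0.77·0.63·3
= 4.3696

E[P2] = 2.4898 (similar calculation)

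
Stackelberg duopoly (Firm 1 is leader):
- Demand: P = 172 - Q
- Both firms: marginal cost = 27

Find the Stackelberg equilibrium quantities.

q₁* (leader) = 72.5, q₂* (follower) = 36.25

Work:
Follower's reaction: q₂ = (a - c - q₁)/2
Leader substitutes: π₁ = q₁·(a - q₁ - (a-c-q₁)/2 - c)
FOC: q₁* = (172 - 27)/2 = 72.50
Then: q₂* = (172 - 27 - 72.5)/2 = 36.25
Leader has first-mover advantage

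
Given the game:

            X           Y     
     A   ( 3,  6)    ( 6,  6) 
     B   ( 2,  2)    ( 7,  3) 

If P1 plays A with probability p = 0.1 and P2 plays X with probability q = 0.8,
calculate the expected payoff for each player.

E[P1] = 3.06, E[P2] = 2.58

Work:
E[P1] = p·q·π₁(A,X) + p·(1-q)·π₁(A,Y) + (1-p)·q·π₁(B,X) + (1-p)·(1-q)·π₁(B,Y)
= 0.1·0.8·3 + 0.1·0.2·6 + 0.9·0.8·2 + 0.9·0.2·7
= 3.06

E[P2] = 2.58 (similar calculation)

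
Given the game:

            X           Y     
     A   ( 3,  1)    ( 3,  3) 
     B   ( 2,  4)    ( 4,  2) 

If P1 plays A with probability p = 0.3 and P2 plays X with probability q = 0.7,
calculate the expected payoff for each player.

E[P1] = 2.72, E[P2] = 2.86

Work:
E[P1] = p·q·π₁(A,X) + p·(1-q)·π₁(A,Y) + (1-p)·q·π₁(B,X) + (1-p)·(1-q)·π₁(B,Y)
= 0.3·0.7·3 + 0.3·0.3·3 + 0.7·0.7·2 + 0.7·0.3·4
= 2.72

E[P2] = 2.86 (similar calculation)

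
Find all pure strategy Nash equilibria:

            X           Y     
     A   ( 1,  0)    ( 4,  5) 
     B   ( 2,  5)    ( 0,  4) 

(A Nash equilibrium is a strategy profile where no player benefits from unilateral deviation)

Nash equilibrium: (A, Y), (B, X)

Work:
Best responses:
  P1 vs X: payoffs [1, 2] → best response B (payoff 2)
  P1 vs Y: payoffs [4, 0] → best response A (payoff 4)
  P2 vs A: payoffs [0, 5] → best response Y (payoff 5)
  P2 vs B: payoffs [5, 4] → best response X (payoff 5)
Mutual best responses: (A,Y), (B,X) → Nash equilibria.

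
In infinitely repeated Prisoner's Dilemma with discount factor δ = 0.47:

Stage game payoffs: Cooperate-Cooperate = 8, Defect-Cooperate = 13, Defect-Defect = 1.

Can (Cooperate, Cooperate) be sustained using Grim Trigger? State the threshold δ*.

δ* = 0.4167; since δ = 0.47 ≥ 0.4167, cooperation can be sustained

Work:
For Grim Trigger:
Cooperate forever: 8/(1-δ)
Defect then punished: 13 + 1·δ/(1-δ)
Need: 8/(1-δ) ≥ 13 + 1·δ/(1-δ)
Solving: δ ≥ (T-R)/(T-P) = (13-8)/(13-1) = 0.4167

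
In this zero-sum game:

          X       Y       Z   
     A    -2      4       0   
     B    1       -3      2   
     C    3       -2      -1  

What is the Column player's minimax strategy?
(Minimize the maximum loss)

Column should play Z, value = 2

Work:
Column player minimizes Row's maximum payoff:
Column X: max payoff to Row = 3
Column Y: max payoff to Row = 4
Column Z: max payoff to Row = 2
Minimum is 2, achieved by column Z.
Minimax strategy: Z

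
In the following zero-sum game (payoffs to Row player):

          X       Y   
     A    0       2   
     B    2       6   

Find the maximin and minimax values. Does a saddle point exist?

Maximin = 2, Minimax = 2, Saddle: True

Work:
Row minimums: [0, 2] → maximin = 2
Column maximums: [2, 6] → minimax = 2
Saddle point exists! Game value = 2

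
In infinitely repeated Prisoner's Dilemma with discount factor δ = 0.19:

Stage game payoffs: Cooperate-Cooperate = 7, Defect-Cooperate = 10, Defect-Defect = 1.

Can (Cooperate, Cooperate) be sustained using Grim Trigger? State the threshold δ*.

δ* = 0.3333; since δ = 0.19 < 0.3333, cooperation cannot be sustained

Work:
For Grim Trigger:
Cooperate forever: 7/(1-δ)
Defect then punished: 10 + 1·δ/(1-δ)
Need: 7/(1-δ) ≥ 10 + 1·δ/(1-δ)
Solving: δ ≥ (T-R)/(T-P) = (10-7)/(10-1) = 0.3333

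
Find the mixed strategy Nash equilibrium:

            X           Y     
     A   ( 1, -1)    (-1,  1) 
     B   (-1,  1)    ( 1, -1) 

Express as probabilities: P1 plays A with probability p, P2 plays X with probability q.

p = 0.5, q = 0.5

Work:
Find probabilities that make opponent indifferent:
P2 chooses q to make P1 indifferent between A and B
P1 chooses p to make P2 indifferent between X and Y
Mixed NE: P1 plays (A: 0.5, B: 0.5), P2 plays (X: 0.5, Y: 0.5)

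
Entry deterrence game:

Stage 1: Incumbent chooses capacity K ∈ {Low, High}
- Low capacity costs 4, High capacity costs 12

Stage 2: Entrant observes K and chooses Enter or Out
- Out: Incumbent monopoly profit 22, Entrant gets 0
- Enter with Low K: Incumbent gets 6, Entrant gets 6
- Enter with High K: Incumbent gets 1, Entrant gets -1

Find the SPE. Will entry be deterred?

SPE: (High, Enter|Low, Out|High); Entry deterred. Incumbent net profit = 10

Work:
After Low K: Entrant enters (6 > 0)
After High K: Entrant stays out (-1 < 0)
Incumbent: Low → 6−4=2, High → 22−12=10
Incumbent chooses High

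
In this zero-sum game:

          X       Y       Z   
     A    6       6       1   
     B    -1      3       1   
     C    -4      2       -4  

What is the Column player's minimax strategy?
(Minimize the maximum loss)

Column should play Z, value = 1

Work:
Column player minimizes Row's maximum payoff:
Column X: max payoff to Row = 6
Column Y: max payoff to Row = 6
Column Z: max payoff to Row = 1
Minimum is 1, achieved by column Z.
Minimax strategy: Z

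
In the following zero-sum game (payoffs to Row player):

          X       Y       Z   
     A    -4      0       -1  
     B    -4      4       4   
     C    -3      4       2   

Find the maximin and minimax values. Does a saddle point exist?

Maximin = -3, Minimax = -3, Saddle: True

Work:
Row minimums: [-4, -4, -3] → maximin = -3
Column maximums: [-3, 4, 4] → minimax = -3
Saddle point exists! Game value = -3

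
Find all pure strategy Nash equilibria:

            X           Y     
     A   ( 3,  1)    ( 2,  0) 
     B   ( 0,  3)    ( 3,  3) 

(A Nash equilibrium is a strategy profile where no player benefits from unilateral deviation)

Nash equilibrium: (A, X), (B, Y)

Work:
Best responses:
  P1 vs X: payoffs [3, 0] → best response A (payoff 3)
  P1 vs Y: payoffs [2, 3] → best response B (payoff 3)
  P2 vs A: payoffs [1, 0] → best response X (payoff 1)
  P2 vs B: payoffs [3, 3] → best response X/Y (payoff 3)
Mutual best responses: (A,X), (B,Y) → Nash equilibria.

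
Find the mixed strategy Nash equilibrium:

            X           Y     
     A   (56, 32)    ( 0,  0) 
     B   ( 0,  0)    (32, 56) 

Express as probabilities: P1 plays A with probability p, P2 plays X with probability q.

p = 0.6364, q = 0.3636

Work:
Find probabilities that make opponent indifferent:
P2 chooses q to make P1 indifferent between A and B
P1 chooses p to make P2 indifferent between X and Y
Mixed NE: P1 plays (A: 0.6364, B: 0.3636), P2 plays (X: 0.3636, Y: 0.6364)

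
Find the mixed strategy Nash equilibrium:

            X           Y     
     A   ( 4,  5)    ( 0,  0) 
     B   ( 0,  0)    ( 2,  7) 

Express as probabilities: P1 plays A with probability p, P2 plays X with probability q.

p = 0.5833, q = 0.3333

Work:
Find probabilities that make opponent indifferent:
P2 chooses q to make P1 indifferent between A and B
P1 chooses p to make P2 indifferent between X and Y
Mixed NE: P1 plays (A: 0.5833, B: 0.4167), P2 plays (X: 0.3333, Y: 0.6667)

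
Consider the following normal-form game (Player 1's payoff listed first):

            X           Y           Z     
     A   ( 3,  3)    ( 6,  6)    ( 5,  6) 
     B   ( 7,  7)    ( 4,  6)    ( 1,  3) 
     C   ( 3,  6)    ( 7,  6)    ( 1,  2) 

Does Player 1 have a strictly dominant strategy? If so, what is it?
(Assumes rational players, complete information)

No strictly dominant strategy exists for Player 1

Work:
A strategy strictly dominates another if it gives a strictly higher payoff against every opponent action. Compare each pair of P1's strategies column-by-column:
  A vs B: [3 vs 7, 6 vs 4, 5 vs 1] → A does not strictly dominate B (column X: 3 ≤ 7)
  A vs C: [3 vs 3, 6 vs 7, 5 vs 1] → A does not strictly dominate C (column X: 3 ≤ 3)
  B vs A: [7 vs 3, 4 vs 6, 1 vs 5] → B does not strictly dominate A (column Y: 4 ≤ 6)
  B vs C: [7 vs 3, 4 vs 7, 1 vs 1] → B does not strictly dominate C (column Y: 4 ≤ 7)
  C vs A: [3 vs 3, 7 vs 6, 1 vs 5] → C does not strictly dominate A (column X: 3 ≤ 3)
  C vs B: [3 vs 7, 7 vs 4, 1 vs 1] → C does not strictly dominate B (column X: 3 ≤ 7)
No single strategy strictly dominates all others → no strictly dominant strategy.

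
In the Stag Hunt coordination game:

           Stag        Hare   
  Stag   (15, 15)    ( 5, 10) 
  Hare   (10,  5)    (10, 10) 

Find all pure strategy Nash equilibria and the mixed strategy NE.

Pure NE: (Stag, Stag) and (Hare, Hare); Mixed NE: p = 0.5, q = 0.5

Work:
Check pure NE:
(Stag, Stag): (15, 15) - no unilateral deviation beneficial
(Hare, Hare): (10, 10) - no unilateral deviation beneficial
Mixed NE: P1 plays Stag with p = 0.5, P2 plays Stag with q = 0.5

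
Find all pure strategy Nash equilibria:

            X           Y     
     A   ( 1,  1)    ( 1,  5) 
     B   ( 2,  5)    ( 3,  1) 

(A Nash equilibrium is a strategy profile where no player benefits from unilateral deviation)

Nash equilibrium: (B, X)

Work:
Best responses:
  P1 vs X: payoffs [1, 2] → best response B (payoff 2)
  P1 vs Y: payoffs [1, 3] → best response B (payoff 3)
  P2 vs A: payoffs [1, 5] → best response Y (payoff 5)
  P2 vs B: payoffs [5, 1] → best response X (payoff 5)
Mutual best responses: (B,X) → Nash equilibria.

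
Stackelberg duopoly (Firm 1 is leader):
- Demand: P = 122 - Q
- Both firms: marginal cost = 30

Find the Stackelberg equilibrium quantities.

q₁* (leader) = 46.0, q₂* (follower) = 23.0

Work:
Follower's reaction: q₂ = (a - c - q₁)/2
Leader substitutes: π₁ = q₁·(a - q₁ - (a-c-q₁)/2 - c)
FOC: q₁* = (122 - 30)/2 = 46.00
Then: q₂* = (122 - 30 - 46.0)/2 = 23.00
Leader has first-mover advantage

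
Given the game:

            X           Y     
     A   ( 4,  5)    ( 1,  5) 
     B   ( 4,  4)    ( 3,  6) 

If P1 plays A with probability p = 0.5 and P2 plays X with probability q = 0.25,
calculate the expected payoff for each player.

E[P1] = 2.5, E[P2] = 5.25

Work:
E[P1] = p·q·π₁(A,X) + p·(1-q)·π₁(A,Y) + (1-p)·q·π₁(B,X) + (1-p)·(1-q)·π₁(B,Y)
= 0.5·0.25·4 + 0.5·0.75·1 + 0.5·0.25·4 + 0.5·0.75·3
= 2.5

E[P2] = 5.25 (similar calculation)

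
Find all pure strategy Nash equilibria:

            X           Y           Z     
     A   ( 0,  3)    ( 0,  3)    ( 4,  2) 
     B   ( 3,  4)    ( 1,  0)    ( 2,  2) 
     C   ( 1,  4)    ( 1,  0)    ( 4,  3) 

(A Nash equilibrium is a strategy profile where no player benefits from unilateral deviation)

Nash equilibrium: (B, X)

Work:
Best responses:
  P1 vs X: payoffs [0, 3, 1] → best response B (payoff 3)
  P1 vs Y: payoffs [0, 1, 1] → best response B/C (payoff 1)
  P1 vs Z: payoffs [4, 2, 4] → best response A/C (payoff 4)
  P2 vs A: payoffs [3, 3, 2] → best response X/Y (payoff 3)
  P2 vs B: payoffs [4, 0, 2] → best response X (payoff 4)
  P2 vs C: payoffs [4, 0, 3] → best response X (payoff 4)
Mutual best responses: (B,X) → Nash equilibria.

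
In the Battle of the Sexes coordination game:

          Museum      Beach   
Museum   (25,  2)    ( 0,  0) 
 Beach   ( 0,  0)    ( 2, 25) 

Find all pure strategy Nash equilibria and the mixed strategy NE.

Pure NE: (Museum, Museum) and (Beach, Beach); Mixed NE: p = 0.9259, q = 0.0741

Work:
Check pure NE:
(Museum, Museum): (25, 2) - no unilateral deviation beneficial
(Beach, Beach): (2, 25) - no unilateral deviation beneficial
Mixed NE: P1 plays Museum with p = 0.9259, P2 plays Museum with q = 0.0741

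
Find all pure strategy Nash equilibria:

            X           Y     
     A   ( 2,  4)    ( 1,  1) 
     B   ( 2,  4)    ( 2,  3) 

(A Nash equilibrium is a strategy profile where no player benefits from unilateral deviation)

Nash equilibrium: (A, X), (B, X)

Work:
Best responses:
  P1 vs X: payoffs [2, 2] → best response A/B (payoff 2)
  P1 vs Y: payoffs [1, 2] → best response B (payoff 2)
  P2 vs A: payoffs [4, 1] → best response X (payoff 4)
  P2 vs B: payoffs [4, 3] → best response X (payoff 4)
Mutual best responses: (A,X), (B,X) → Nash equilibria.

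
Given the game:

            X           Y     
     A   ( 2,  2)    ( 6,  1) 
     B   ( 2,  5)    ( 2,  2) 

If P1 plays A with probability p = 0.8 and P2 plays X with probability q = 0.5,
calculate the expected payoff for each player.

E[P1] = 3.6, E[P2] = 1.9

Work:
E[P1] = p·q·π₁(A,X) + p·(1-q)·π₁(A,Y) + (1-p)·q·π₁(B,X) + (1-p)·(1-q)·π₁(B,Y)
= 0.8·0.5·2 + 0.8·0.5·6 + 0.2·0.5·2 + 0.2·0.5·2
= 3.6

E[P2] = 1.9 (similar calculation)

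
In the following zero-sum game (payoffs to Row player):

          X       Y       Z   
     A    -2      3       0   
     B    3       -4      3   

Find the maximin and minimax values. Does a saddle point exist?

Maximin = -2, Minimax = 3, Saddle: False

Work:
Row minimums: [-2, -4] → maximin = -2
Column maximums: [3, 3, 3] → minimax = 3
No saddle point (maximin ≠ minimax). Mixed strategy needed.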